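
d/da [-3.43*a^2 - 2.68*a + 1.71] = -6.86*a - 2.68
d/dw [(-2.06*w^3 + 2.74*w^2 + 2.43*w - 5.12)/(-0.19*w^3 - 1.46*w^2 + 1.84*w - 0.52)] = (-2.22044604925031e-16*w^5 + 3.5282*w^4 - 6.6574*w^3 + 8.8846*w^2 - 17.8*w + 8.1572)/(0.0361*w^6 + 0.5548*w^5 + 1.4324*w^4 - 5.1752*w^3 + 4.904*w^2 - 1.9136*w + 0.2704)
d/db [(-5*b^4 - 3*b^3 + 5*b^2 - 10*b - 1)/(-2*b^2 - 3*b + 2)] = (20*b^5 + 51*b^4 - 22*b^3 - 53*b^2 + 16*b - 23)/(4*b^4 + 12*b^3 + b^2 - 12*b + 4)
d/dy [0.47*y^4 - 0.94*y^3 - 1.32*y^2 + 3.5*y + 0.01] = 1.88*y^3 - 2.82*y^2 - 2.64*y + 3.5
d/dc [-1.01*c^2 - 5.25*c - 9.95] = -2.02*c - 5.25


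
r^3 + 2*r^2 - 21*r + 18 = (r - 3)*(r - 1)*(r + 6)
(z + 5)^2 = z^2 + 10*z + 25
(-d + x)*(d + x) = -d^2 + x^2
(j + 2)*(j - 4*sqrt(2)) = j^2 - 4*sqrt(2)*j + 2*j - 8*sqrt(2)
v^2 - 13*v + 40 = (v - 8)*(v - 5)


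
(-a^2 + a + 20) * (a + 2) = -a^3 - a^2 + 22*a + 40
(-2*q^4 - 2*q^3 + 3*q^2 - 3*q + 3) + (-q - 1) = -2*q^4 - 2*q^3 + 3*q^2 - 4*q + 2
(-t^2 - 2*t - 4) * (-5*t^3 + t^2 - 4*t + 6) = 5*t^5 + 9*t^4 + 22*t^3 - 2*t^2 + 4*t - 24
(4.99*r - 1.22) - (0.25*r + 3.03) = 4.74*r - 4.25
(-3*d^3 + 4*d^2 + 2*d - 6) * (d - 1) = -3*d^4 + 7*d^3 - 2*d^2 - 8*d + 6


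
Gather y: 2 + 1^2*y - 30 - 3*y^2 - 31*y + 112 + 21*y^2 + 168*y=18*y^2 + 138*y + 84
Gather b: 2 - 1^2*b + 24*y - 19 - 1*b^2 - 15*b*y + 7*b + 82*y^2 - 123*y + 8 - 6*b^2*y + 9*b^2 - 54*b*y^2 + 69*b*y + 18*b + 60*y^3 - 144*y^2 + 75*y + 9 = b^2*(8 - 6*y) + b*(-54*y^2 + 54*y + 24) + 60*y^3 - 62*y^2 - 24*y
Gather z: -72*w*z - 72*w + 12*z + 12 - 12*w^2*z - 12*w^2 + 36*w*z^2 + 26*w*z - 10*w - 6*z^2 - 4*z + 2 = -12*w^2 - 82*w + z^2*(36*w - 6) + z*(-12*w^2 - 46*w + 8) + 14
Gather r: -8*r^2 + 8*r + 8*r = -8*r^2 + 16*r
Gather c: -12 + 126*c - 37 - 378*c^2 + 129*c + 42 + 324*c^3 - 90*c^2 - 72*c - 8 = 324*c^3 - 468*c^2 + 183*c - 15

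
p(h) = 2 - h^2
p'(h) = -2*h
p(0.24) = 1.94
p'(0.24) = -0.48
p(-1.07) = 0.86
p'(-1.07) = 2.14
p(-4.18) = -15.47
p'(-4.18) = 8.36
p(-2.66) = -5.08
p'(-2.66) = 5.32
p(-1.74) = -1.03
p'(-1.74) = 3.48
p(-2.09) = -2.37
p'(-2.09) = 4.18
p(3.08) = -7.49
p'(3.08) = -6.16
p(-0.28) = 1.92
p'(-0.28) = 0.56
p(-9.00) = -79.00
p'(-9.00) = 18.00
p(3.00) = -7.00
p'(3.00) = -6.00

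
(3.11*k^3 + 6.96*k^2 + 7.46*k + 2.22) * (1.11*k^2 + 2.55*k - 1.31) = 3.4521*k^5 + 15.6561*k^4 + 21.9545*k^3 + 12.3696*k^2 - 4.1116*k - 2.9082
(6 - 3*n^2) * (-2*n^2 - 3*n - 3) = 6*n^4 + 9*n^3 - 3*n^2 - 18*n - 18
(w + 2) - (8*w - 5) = 7 - 7*w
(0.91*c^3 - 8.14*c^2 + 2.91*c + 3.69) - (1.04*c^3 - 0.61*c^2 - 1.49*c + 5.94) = -0.13*c^3 - 7.53*c^2 + 4.4*c - 2.25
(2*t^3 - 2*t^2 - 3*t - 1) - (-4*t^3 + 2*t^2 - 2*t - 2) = 6*t^3 - 4*t^2 - t + 1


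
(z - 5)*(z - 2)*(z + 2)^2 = z^4 - 3*z^3 - 14*z^2 + 12*z + 40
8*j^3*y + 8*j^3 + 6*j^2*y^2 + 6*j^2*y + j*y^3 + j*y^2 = (2*j + y)*(4*j + y)*(j*y + j)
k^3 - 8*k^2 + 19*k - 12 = (k - 4)*(k - 3)*(k - 1)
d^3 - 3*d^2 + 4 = (d - 2)^2*(d + 1)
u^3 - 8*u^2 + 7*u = u*(u - 7)*(u - 1)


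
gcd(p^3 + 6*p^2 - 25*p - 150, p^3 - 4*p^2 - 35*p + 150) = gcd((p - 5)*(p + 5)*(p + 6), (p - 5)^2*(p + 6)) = p^2 + p - 30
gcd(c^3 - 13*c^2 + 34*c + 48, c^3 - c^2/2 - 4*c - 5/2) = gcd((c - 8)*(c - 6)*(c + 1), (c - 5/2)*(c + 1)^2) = c + 1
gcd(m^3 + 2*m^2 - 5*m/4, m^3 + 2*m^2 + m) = m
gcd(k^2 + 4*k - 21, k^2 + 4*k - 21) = k^2 + 4*k - 21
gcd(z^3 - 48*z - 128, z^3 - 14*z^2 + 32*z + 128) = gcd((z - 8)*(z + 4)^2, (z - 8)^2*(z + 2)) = z - 8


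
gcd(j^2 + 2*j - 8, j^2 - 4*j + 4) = j - 2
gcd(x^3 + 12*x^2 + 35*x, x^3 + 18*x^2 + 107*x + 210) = x^2 + 12*x + 35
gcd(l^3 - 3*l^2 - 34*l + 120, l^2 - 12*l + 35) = l - 5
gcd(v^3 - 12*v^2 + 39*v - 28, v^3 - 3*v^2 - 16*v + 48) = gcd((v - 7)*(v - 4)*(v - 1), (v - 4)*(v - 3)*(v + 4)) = v - 4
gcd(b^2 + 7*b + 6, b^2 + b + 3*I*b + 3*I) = b + 1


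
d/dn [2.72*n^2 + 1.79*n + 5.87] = 5.44*n + 1.79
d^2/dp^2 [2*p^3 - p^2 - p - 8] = 12*p - 2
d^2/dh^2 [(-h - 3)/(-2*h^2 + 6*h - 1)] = 4*(-3*h*(2*h^2 - 6*h + 1) + 2*(h + 3)*(2*h - 3)^2)/(2*h^2 - 6*h + 1)^3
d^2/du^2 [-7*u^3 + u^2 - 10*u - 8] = 2 - 42*u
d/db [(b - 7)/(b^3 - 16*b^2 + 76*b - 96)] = (b^3 - 16*b^2 + 76*b - (b - 7)*(3*b^2 - 32*b + 76) - 96)/(b^3 - 16*b^2 + 76*b - 96)^2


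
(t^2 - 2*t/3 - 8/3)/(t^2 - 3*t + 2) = (t + 4/3)/(t - 1)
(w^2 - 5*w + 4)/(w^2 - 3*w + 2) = (w - 4)/(w - 2)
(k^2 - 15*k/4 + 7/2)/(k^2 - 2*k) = (k - 7/4)/k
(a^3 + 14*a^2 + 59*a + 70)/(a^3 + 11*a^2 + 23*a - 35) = (a + 2)/(a - 1)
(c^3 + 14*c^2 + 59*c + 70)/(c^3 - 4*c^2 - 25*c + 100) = (c^2 + 9*c + 14)/(c^2 - 9*c + 20)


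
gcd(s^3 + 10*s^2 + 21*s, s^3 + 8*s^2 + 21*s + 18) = s + 3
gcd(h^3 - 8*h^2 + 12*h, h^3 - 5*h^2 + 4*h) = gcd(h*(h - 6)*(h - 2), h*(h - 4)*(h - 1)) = h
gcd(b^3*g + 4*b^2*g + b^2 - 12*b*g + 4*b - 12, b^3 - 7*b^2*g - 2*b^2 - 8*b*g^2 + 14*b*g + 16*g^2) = b - 2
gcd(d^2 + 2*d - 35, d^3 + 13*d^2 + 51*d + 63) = d + 7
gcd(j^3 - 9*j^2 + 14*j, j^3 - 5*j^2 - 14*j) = j^2 - 7*j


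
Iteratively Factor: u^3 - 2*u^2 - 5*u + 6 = (u + 2)*(u^2 - 4*u + 3) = (u - 3)*(u + 2)*(u - 1)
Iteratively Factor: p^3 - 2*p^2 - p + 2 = (p - 1)*(p^2 - p - 2) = (p - 1)*(p + 1)*(p - 2)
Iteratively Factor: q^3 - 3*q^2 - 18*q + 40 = (q - 2)*(q^2 - q - 20) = (q - 5)*(q - 2)*(q + 4)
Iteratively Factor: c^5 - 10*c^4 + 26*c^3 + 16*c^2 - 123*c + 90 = (c + 2)*(c^4 - 12*c^3 + 50*c^2 - 84*c + 45) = (c - 3)*(c + 2)*(c^3 - 9*c^2 + 23*c - 15) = (c - 5)*(c - 3)*(c + 2)*(c^2 - 4*c + 3) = (c - 5)*(c - 3)^2*(c + 2)*(c - 1)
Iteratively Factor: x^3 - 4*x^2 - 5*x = (x + 1)*(x^2 - 5*x) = (x - 5)*(x + 1)*(x)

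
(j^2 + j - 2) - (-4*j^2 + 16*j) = 5*j^2 - 15*j - 2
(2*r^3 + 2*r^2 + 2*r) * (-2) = -4*r^3 - 4*r^2 - 4*r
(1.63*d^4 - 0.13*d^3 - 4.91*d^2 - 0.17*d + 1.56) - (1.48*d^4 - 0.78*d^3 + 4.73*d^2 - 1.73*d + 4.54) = 0.15*d^4 + 0.65*d^3 - 9.64*d^2 + 1.56*d - 2.98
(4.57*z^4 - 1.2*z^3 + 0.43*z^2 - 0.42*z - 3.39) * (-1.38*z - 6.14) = -6.3066*z^5 - 26.4038*z^4 + 6.7746*z^3 - 2.0606*z^2 + 7.257*z + 20.8146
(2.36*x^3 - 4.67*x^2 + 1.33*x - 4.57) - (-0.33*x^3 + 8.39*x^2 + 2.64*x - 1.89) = 2.69*x^3 - 13.06*x^2 - 1.31*x - 2.68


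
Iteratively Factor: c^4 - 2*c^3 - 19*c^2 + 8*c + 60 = (c - 5)*(c^3 + 3*c^2 - 4*c - 12) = (c - 5)*(c + 3)*(c^2 - 4) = (c - 5)*(c + 2)*(c + 3)*(c - 2)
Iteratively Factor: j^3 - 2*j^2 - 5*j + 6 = (j + 2)*(j^2 - 4*j + 3) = (j - 1)*(j + 2)*(j - 3)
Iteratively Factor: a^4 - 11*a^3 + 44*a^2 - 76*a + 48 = (a - 3)*(a^3 - 8*a^2 + 20*a - 16) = (a - 3)*(a - 2)*(a^2 - 6*a + 8) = (a - 3)*(a - 2)^2*(a - 4)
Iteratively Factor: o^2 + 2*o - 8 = (o + 4)*(o - 2)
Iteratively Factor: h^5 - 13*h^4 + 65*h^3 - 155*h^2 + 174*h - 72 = (h - 3)*(h^4 - 10*h^3 + 35*h^2 - 50*h + 24) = (h - 3)*(h - 1)*(h^3 - 9*h^2 + 26*h - 24) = (h - 3)*(h - 2)*(h - 1)*(h^2 - 7*h + 12) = (h - 3)^2*(h - 2)*(h - 1)*(h - 4)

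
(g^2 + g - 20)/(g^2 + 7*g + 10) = (g - 4)/(g + 2)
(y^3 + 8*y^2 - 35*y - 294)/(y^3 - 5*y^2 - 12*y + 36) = (y^2 + 14*y + 49)/(y^2 + y - 6)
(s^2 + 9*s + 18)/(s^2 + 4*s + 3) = (s + 6)/(s + 1)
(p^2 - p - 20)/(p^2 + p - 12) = (p - 5)/(p - 3)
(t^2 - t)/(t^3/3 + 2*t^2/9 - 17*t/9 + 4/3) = 9*t/(3*t^2 + 5*t - 12)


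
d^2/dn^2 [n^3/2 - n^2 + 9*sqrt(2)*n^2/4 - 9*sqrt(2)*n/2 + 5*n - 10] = 3*n - 2 + 9*sqrt(2)/2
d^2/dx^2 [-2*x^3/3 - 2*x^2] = -4*x - 4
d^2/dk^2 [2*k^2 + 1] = 4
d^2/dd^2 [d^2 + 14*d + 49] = 2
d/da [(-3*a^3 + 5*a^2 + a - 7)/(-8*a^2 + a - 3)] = 2*(12*a^4 - 3*a^3 + 20*a^2 - 71*a + 2)/(64*a^4 - 16*a^3 + 49*a^2 - 6*a + 9)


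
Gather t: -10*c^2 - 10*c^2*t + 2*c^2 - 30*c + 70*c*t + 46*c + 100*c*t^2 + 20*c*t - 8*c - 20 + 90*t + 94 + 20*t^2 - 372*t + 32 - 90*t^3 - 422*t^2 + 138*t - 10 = -8*c^2 + 8*c - 90*t^3 + t^2*(100*c - 402) + t*(-10*c^2 + 90*c - 144) + 96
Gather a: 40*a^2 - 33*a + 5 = 40*a^2 - 33*a + 5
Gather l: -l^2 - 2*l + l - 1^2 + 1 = -l^2 - l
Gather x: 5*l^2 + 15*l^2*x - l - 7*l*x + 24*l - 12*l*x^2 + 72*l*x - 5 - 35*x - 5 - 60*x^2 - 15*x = 5*l^2 + 23*l + x^2*(-12*l - 60) + x*(15*l^2 + 65*l - 50) - 10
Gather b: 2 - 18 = -16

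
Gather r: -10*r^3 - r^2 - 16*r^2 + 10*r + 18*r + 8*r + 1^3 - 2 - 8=-10*r^3 - 17*r^2 + 36*r - 9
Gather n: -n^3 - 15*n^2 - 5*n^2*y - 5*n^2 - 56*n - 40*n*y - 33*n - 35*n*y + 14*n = -n^3 + n^2*(-5*y - 20) + n*(-75*y - 75)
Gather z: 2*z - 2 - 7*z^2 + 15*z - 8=-7*z^2 + 17*z - 10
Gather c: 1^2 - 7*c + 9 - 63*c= 10 - 70*c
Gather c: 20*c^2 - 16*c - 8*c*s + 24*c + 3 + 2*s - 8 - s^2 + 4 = 20*c^2 + c*(8 - 8*s) - s^2 + 2*s - 1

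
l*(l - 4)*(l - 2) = l^3 - 6*l^2 + 8*l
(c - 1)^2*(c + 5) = c^3 + 3*c^2 - 9*c + 5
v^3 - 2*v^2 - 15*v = v*(v - 5)*(v + 3)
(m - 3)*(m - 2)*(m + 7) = m^3 + 2*m^2 - 29*m + 42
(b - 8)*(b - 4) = b^2 - 12*b + 32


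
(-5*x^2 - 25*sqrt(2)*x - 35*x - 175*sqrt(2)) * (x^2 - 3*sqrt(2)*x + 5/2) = -5*x^4 - 35*x^3 - 10*sqrt(2)*x^3 - 70*sqrt(2)*x^2 + 275*x^2/2 - 125*sqrt(2)*x/2 + 1925*x/2 - 875*sqrt(2)/2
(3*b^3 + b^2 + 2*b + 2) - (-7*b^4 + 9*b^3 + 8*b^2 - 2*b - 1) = 7*b^4 - 6*b^3 - 7*b^2 + 4*b + 3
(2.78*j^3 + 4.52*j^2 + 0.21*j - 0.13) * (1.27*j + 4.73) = 3.5306*j^4 + 18.8898*j^3 + 21.6463*j^2 + 0.8282*j - 0.6149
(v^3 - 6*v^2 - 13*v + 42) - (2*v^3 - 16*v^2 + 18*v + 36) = -v^3 + 10*v^2 - 31*v + 6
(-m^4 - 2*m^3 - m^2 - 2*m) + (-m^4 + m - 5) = -2*m^4 - 2*m^3 - m^2 - m - 5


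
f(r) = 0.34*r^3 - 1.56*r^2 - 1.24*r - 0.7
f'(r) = 1.02*r^2 - 3.12*r - 1.24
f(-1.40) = -2.95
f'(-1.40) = 5.13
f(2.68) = -8.68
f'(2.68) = -2.28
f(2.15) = -7.20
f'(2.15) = -3.23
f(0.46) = -1.57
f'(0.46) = -2.46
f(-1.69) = -4.70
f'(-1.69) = 6.95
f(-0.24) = -0.50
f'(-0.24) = -0.43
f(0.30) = -1.20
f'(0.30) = -2.08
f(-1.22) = -2.13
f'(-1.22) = 4.08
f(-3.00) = -20.20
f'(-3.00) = 17.30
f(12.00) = 347.30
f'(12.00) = 108.20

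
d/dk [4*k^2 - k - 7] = 8*k - 1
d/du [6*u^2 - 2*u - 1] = 12*u - 2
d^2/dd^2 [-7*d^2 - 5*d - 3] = -14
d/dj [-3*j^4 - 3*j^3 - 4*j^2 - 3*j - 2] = -12*j^3 - 9*j^2 - 8*j - 3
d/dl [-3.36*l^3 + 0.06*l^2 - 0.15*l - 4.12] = -10.08*l^2 + 0.12*l - 0.15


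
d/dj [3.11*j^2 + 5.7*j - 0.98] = 6.22*j + 5.7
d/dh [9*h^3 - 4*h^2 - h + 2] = 27*h^2 - 8*h - 1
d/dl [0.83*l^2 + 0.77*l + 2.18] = 1.66*l + 0.77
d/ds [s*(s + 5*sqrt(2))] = 2*s + 5*sqrt(2)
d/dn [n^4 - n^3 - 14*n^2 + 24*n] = 4*n^3 - 3*n^2 - 28*n + 24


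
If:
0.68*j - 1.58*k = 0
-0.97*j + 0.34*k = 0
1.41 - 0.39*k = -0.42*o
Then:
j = 0.00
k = 0.00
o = -3.36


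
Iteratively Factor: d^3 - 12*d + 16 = (d + 4)*(d^2 - 4*d + 4) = (d - 2)*(d + 4)*(d - 2)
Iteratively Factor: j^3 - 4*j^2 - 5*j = (j - 5)*(j^2 + j) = j*(j - 5)*(j + 1)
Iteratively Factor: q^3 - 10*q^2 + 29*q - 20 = (q - 5)*(q^2 - 5*q + 4) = (q - 5)*(q - 4)*(q - 1)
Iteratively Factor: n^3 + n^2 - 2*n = (n - 1)*(n^2 + 2*n) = (n - 1)*(n + 2)*(n)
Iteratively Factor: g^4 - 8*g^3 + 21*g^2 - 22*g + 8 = (g - 4)*(g^3 - 4*g^2 + 5*g - 2) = (g - 4)*(g - 1)*(g^2 - 3*g + 2) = (g - 4)*(g - 1)^2*(g - 2)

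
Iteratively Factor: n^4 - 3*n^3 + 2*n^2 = (n - 1)*(n^3 - 2*n^2) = n*(n - 1)*(n^2 - 2*n) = n^2*(n - 1)*(n - 2)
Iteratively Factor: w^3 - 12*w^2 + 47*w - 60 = (w - 5)*(w^2 - 7*w + 12) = (w - 5)*(w - 3)*(w - 4)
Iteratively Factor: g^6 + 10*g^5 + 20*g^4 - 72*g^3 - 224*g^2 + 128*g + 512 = (g - 2)*(g^5 + 12*g^4 + 44*g^3 + 16*g^2 - 192*g - 256) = (g - 2)*(g + 4)*(g^4 + 8*g^3 + 12*g^2 - 32*g - 64) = (g - 2)*(g + 4)^2*(g^3 + 4*g^2 - 4*g - 16) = (g - 2)*(g + 4)^3*(g^2 - 4) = (g - 2)*(g + 2)*(g + 4)^3*(g - 2)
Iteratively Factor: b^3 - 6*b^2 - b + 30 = (b - 3)*(b^2 - 3*b - 10) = (b - 3)*(b + 2)*(b - 5)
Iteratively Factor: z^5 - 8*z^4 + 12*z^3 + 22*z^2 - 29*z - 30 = (z - 3)*(z^4 - 5*z^3 - 3*z^2 + 13*z + 10) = (z - 5)*(z - 3)*(z^3 - 3*z - 2) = (z - 5)*(z - 3)*(z + 1)*(z^2 - z - 2) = (z - 5)*(z - 3)*(z - 2)*(z + 1)*(z + 1)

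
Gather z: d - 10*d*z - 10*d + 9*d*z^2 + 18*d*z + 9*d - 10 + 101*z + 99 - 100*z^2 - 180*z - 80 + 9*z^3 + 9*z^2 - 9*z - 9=9*z^3 + z^2*(9*d - 91) + z*(8*d - 88)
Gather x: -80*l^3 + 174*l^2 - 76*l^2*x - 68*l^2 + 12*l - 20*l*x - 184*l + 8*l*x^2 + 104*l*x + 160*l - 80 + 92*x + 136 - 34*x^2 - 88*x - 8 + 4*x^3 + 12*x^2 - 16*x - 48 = -80*l^3 + 106*l^2 - 12*l + 4*x^3 + x^2*(8*l - 22) + x*(-76*l^2 + 84*l - 12)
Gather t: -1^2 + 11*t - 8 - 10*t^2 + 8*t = -10*t^2 + 19*t - 9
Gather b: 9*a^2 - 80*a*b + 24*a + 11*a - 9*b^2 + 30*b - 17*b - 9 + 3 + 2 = 9*a^2 + 35*a - 9*b^2 + b*(13 - 80*a) - 4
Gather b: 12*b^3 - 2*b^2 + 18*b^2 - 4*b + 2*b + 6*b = 12*b^3 + 16*b^2 + 4*b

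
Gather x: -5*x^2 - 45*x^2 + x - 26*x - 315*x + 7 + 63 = -50*x^2 - 340*x + 70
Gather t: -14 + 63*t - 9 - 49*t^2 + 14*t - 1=-49*t^2 + 77*t - 24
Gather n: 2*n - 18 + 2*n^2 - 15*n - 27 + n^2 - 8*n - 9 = 3*n^2 - 21*n - 54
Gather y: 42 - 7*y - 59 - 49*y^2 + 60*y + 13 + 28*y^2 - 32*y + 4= -21*y^2 + 21*y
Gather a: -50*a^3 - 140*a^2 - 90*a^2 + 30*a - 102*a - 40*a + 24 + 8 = -50*a^3 - 230*a^2 - 112*a + 32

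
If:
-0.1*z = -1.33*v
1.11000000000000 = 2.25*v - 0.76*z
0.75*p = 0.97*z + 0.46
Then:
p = -1.82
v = -0.14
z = -1.88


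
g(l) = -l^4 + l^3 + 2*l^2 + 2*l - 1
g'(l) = -4*l^3 + 3*l^2 + 4*l + 2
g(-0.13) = -1.23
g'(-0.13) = 1.54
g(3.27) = -52.45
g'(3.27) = -92.70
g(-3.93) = -277.21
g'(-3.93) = 275.41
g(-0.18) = -1.30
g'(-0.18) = 1.40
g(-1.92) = -18.13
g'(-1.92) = 33.69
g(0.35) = -0.03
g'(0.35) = 3.60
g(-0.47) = -1.65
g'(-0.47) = 1.20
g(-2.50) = -48.19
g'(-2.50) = 73.25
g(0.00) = -1.00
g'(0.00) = 2.00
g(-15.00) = -53581.00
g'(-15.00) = 14117.00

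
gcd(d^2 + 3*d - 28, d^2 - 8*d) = 1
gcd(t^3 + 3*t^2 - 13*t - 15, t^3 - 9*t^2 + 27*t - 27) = t - 3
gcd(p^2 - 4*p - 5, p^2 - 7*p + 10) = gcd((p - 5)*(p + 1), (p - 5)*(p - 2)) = p - 5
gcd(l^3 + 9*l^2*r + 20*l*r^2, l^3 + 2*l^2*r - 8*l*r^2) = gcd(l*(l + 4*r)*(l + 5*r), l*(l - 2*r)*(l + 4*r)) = l^2 + 4*l*r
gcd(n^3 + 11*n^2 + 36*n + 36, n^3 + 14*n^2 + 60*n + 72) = n^2 + 8*n + 12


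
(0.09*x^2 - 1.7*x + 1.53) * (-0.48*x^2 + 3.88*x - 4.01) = -0.0432*x^4 + 1.1652*x^3 - 7.6913*x^2 + 12.7534*x - 6.1353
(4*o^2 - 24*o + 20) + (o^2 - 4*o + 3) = 5*o^2 - 28*o + 23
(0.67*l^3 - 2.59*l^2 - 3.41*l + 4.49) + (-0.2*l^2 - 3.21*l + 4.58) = 0.67*l^3 - 2.79*l^2 - 6.62*l + 9.07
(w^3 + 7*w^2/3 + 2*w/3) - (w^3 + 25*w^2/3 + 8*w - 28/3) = -6*w^2 - 22*w/3 + 28/3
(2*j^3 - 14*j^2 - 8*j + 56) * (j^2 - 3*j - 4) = 2*j^5 - 20*j^4 + 26*j^3 + 136*j^2 - 136*j - 224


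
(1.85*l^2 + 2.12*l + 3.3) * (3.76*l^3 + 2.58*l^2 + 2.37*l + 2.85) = 6.956*l^5 + 12.7442*l^4 + 22.2621*l^3 + 18.8109*l^2 + 13.863*l + 9.405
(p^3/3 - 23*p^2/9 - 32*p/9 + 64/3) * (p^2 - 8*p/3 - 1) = p^5/3 - 31*p^4/9 + 79*p^3/27 + 901*p^2/27 - 160*p/3 - 64/3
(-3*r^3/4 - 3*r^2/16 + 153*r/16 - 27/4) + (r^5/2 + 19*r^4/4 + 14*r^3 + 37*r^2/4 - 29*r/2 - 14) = r^5/2 + 19*r^4/4 + 53*r^3/4 + 145*r^2/16 - 79*r/16 - 83/4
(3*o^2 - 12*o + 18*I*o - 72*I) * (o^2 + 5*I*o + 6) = 3*o^4 - 12*o^3 + 33*I*o^3 - 72*o^2 - 132*I*o^2 + 288*o + 108*I*o - 432*I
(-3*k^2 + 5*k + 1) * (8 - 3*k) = 9*k^3 - 39*k^2 + 37*k + 8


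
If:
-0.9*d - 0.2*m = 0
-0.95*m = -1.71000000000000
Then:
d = -0.40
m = 1.80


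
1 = 1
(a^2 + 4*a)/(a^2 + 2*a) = (a + 4)/(a + 2)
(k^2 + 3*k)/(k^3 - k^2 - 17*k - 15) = k/(k^2 - 4*k - 5)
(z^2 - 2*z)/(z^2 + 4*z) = (z - 2)/(z + 4)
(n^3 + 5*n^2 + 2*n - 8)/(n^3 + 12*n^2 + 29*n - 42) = (n^2 + 6*n + 8)/(n^2 + 13*n + 42)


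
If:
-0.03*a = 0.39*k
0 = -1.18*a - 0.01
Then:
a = -0.01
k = 0.00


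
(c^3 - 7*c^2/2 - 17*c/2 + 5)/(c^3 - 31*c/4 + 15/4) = 2*(c^2 - 3*c - 10)/(2*c^2 + c - 15)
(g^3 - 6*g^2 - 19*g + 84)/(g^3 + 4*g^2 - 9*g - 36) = (g - 7)/(g + 3)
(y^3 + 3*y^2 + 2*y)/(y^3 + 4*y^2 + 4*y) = (y + 1)/(y + 2)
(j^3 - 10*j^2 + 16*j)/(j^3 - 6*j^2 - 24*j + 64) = j/(j + 4)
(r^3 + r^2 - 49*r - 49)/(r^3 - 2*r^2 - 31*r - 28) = (r + 7)/(r + 4)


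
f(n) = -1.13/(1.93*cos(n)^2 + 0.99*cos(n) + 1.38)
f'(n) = -1.13*(3.86*sin(n)*cos(n) + 0.99*sin(n))/(1.93*cos(n)^2 + 0.99*cos(n) + 1.38)^2 = -(4.3618*cos(n) + 1.1187)*sin(n)/(1.93*cos(n)^2 + 0.99*cos(n) + 1.38)^2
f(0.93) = -0.42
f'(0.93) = -0.42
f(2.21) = -0.77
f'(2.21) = 0.55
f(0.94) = -0.43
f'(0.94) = -0.43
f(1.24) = -0.59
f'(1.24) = -0.66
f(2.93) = -0.50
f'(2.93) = 0.13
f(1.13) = -0.52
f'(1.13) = -0.58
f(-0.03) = -0.26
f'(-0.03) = 0.01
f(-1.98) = -0.87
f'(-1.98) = -0.34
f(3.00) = -0.49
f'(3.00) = 0.09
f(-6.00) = -0.27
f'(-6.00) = -0.09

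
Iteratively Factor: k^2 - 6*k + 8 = (k - 2)*(k - 4)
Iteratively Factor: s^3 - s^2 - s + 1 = (s + 1)*(s^2 - 2*s + 1) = (s - 1)*(s + 1)*(s - 1)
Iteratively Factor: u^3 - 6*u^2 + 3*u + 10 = (u - 2)*(u^2 - 4*u - 5) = (u - 2)*(u + 1)*(u - 5)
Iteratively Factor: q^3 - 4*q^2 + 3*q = (q - 3)*(q^2 - q) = q*(q - 3)*(q - 1)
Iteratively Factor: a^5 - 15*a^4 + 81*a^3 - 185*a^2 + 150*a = (a)*(a^4 - 15*a^3 + 81*a^2 - 185*a + 150) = a*(a - 5)*(a^3 - 10*a^2 + 31*a - 30) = a*(a - 5)*(a - 2)*(a^2 - 8*a + 15) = a*(a - 5)*(a - 3)*(a - 2)*(a - 5)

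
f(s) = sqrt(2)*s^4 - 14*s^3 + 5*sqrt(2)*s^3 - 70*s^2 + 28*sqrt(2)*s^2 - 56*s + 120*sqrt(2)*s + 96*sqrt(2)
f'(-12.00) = -11924.99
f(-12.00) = 35691.73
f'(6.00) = 222.44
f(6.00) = 59.70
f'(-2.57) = 36.65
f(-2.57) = -177.95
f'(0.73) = 60.44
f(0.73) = 200.27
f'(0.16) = 103.47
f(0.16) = 153.15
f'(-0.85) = 146.90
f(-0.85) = 22.14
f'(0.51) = 78.04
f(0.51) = 185.02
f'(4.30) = -82.34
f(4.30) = -4.84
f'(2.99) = -102.72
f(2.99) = 131.76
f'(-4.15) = -396.27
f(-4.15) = 55.00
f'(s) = 4*sqrt(2)*s^3 - 42*s^2 + 15*sqrt(2)*s^2 - 140*s + 56*sqrt(2)*s - 56 + 120*sqrt(2)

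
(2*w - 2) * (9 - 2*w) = -4*w^2 + 22*w - 18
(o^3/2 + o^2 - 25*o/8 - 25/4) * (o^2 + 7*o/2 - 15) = o^5/2 + 11*o^4/4 - 57*o^3/8 - 515*o^2/16 + 25*o + 375/4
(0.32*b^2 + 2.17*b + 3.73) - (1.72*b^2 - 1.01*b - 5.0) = -1.4*b^2 + 3.18*b + 8.73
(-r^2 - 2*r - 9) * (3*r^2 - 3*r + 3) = -3*r^4 - 3*r^3 - 24*r^2 + 21*r - 27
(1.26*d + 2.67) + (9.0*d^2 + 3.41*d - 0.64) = 9.0*d^2 + 4.67*d + 2.03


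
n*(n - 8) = n^2 - 8*n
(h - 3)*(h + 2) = h^2 - h - 6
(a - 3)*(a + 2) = a^2 - a - 6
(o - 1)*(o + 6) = o^2 + 5*o - 6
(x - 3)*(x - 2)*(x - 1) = x^3 - 6*x^2 + 11*x - 6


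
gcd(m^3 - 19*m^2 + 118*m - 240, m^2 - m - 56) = m - 8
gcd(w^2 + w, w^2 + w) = w^2 + w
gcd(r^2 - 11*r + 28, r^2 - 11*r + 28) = r^2 - 11*r + 28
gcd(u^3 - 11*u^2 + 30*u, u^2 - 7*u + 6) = u - 6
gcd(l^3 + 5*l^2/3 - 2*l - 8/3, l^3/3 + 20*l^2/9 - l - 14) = 1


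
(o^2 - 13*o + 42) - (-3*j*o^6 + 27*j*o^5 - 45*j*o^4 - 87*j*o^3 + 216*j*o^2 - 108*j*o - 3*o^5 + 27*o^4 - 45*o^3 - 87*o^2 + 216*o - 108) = 3*j*o^6 - 27*j*o^5 + 45*j*o^4 + 87*j*o^3 - 216*j*o^2 + 108*j*o + 3*o^5 - 27*o^4 + 45*o^3 + 88*o^2 - 229*o + 150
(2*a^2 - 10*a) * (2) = 4*a^2 - 20*a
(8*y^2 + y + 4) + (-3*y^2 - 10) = 5*y^2 + y - 6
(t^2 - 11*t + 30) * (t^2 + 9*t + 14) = t^4 - 2*t^3 - 55*t^2 + 116*t + 420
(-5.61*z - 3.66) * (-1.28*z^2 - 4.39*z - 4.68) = 7.1808*z^3 + 29.3127*z^2 + 42.3222*z + 17.1288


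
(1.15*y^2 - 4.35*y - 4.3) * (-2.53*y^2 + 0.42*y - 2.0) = -2.9095*y^4 + 11.4885*y^3 + 6.752*y^2 + 6.894*y + 8.6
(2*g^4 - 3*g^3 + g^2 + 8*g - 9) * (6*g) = 12*g^5 - 18*g^4 + 6*g^3 + 48*g^2 - 54*g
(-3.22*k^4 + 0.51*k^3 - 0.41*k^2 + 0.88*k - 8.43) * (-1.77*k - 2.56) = 5.6994*k^5 + 7.3405*k^4 - 0.5799*k^3 - 0.508*k^2 + 12.6683*k + 21.5808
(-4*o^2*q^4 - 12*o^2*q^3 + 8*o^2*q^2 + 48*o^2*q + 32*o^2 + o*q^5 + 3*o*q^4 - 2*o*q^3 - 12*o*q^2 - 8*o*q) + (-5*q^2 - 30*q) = -4*o^2*q^4 - 12*o^2*q^3 + 8*o^2*q^2 + 48*o^2*q + 32*o^2 + o*q^5 + 3*o*q^4 - 2*o*q^3 - 12*o*q^2 - 8*o*q - 5*q^2 - 30*q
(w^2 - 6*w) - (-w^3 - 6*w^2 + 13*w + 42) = w^3 + 7*w^2 - 19*w - 42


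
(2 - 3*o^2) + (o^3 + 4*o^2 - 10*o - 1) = o^3 + o^2 - 10*o + 1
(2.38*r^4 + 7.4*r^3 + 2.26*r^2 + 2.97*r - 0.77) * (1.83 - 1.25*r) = -2.975*r^5 - 4.8946*r^4 + 10.717*r^3 + 0.423299999999999*r^2 + 6.3976*r - 1.4091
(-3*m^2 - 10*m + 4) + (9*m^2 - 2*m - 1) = 6*m^2 - 12*m + 3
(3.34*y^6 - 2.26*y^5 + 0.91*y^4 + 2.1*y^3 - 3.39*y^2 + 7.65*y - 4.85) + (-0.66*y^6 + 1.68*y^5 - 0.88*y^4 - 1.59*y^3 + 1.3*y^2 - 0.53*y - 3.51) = 2.68*y^6 - 0.58*y^5 + 0.03*y^4 + 0.51*y^3 - 2.09*y^2 + 7.12*y - 8.36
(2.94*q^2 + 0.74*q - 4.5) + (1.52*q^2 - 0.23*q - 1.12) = 4.46*q^2 + 0.51*q - 5.62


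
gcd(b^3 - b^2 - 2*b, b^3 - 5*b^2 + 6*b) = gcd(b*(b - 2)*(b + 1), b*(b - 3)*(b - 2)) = b^2 - 2*b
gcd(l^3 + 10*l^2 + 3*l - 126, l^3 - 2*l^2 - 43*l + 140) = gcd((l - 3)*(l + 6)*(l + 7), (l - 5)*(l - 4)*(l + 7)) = l + 7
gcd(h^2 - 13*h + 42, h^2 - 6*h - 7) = h - 7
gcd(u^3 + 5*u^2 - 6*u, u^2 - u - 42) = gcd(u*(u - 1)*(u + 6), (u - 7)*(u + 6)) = u + 6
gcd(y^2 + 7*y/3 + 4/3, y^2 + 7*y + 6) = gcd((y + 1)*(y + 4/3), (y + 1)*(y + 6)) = y + 1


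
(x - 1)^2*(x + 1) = x^3 - x^2 - x + 1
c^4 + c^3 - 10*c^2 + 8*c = c*(c - 2)*(c - 1)*(c + 4)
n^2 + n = n*(n + 1)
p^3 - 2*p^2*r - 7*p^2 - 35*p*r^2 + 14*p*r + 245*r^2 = (p - 7)*(p - 7*r)*(p + 5*r)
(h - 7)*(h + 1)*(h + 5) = h^3 - h^2 - 37*h - 35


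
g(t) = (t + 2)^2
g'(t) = 2*t + 4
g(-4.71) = 7.34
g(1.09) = 9.55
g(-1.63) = 0.14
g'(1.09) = 6.18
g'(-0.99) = 2.02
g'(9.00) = 22.00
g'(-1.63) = 0.74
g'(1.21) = 6.42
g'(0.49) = 4.98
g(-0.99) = 1.02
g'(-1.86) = 0.28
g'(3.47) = 10.94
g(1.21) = 10.30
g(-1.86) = 0.02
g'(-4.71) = -5.42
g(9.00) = 121.00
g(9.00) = 121.00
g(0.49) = 6.20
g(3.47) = 29.92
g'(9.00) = 22.00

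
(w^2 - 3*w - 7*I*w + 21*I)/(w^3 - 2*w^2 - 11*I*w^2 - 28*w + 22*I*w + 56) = (w - 3)/(w^2 + w*(-2 - 4*I) + 8*I)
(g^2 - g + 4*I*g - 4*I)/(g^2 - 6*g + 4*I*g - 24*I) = (g - 1)/(g - 6)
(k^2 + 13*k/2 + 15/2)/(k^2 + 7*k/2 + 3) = (k + 5)/(k + 2)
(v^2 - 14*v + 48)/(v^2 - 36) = (v - 8)/(v + 6)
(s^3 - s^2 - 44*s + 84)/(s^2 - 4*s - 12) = (s^2 + 5*s - 14)/(s + 2)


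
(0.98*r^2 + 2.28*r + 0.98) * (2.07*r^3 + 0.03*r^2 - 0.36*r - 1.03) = 2.0286*r^5 + 4.749*r^4 + 1.7442*r^3 - 1.8008*r^2 - 2.7012*r - 1.0094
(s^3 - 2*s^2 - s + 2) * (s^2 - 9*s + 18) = s^5 - 11*s^4 + 35*s^3 - 25*s^2 - 36*s + 36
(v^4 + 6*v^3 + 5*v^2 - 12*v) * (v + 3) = v^5 + 9*v^4 + 23*v^3 + 3*v^2 - 36*v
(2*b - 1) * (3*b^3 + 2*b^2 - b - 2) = 6*b^4 + b^3 - 4*b^2 - 3*b + 2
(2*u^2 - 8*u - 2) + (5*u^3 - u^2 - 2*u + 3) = 5*u^3 + u^2 - 10*u + 1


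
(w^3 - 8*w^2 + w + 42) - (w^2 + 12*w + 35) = w^3 - 9*w^2 - 11*w + 7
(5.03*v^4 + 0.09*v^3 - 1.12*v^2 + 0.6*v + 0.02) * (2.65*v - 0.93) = 13.3295*v^5 - 4.4394*v^4 - 3.0517*v^3 + 2.6316*v^2 - 0.505*v - 0.0186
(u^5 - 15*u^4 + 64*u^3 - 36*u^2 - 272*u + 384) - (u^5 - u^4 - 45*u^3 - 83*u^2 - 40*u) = -14*u^4 + 109*u^3 + 47*u^2 - 232*u + 384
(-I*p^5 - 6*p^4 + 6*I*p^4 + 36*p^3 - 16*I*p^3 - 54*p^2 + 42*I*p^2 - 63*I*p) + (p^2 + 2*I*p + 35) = -I*p^5 - 6*p^4 + 6*I*p^4 + 36*p^3 - 16*I*p^3 - 53*p^2 + 42*I*p^2 - 61*I*p + 35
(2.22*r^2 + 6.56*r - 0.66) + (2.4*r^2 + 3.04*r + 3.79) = 4.62*r^2 + 9.6*r + 3.13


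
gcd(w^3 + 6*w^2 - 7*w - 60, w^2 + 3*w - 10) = w + 5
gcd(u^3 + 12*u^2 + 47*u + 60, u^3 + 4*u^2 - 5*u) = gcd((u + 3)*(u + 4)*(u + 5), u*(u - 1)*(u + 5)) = u + 5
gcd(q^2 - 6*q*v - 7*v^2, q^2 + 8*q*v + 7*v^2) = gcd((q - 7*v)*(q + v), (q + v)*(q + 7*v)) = q + v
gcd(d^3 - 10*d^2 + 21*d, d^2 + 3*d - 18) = d - 3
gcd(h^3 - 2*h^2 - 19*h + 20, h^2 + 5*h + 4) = h + 4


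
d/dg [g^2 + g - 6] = 2*g + 1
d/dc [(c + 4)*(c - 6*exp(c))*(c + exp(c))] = (c + 4)*(c - 6*exp(c))*(exp(c) + 1) - (c + 4)*(c + exp(c))*(6*exp(c) - 1) + (c - 6*exp(c))*(c + exp(c))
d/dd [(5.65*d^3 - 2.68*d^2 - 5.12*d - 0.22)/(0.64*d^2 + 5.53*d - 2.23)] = (3.616*d^4 + 62.489*d^3 - 49.3421*d^2 + 12.2344*d + 12.6342)/(0.4096*d^4 + 7.0784*d^3 + 27.7265*d^2 - 24.6638*d + 4.9729)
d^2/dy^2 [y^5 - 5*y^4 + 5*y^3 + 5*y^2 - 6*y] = 20*y^3 - 60*y^2 + 30*y + 10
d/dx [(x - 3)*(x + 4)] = 2*x + 1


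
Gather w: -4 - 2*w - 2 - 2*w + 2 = -4*w - 4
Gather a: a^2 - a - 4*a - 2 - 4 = a^2 - 5*a - 6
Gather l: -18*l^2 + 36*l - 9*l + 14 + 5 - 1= -18*l^2 + 27*l + 18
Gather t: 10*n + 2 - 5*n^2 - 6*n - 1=-5*n^2 + 4*n + 1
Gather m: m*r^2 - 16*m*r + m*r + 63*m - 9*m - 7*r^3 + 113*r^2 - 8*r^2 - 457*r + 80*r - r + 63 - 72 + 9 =m*(r^2 - 15*r + 54) - 7*r^3 + 105*r^2 - 378*r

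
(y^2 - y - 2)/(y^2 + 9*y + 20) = (y^2 - y - 2)/(y^2 + 9*y + 20)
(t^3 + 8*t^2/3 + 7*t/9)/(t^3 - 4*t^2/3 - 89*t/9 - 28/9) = t/(t - 4)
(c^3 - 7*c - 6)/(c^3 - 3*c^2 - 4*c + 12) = (c + 1)/(c - 2)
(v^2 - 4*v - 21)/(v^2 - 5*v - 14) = (v + 3)/(v + 2)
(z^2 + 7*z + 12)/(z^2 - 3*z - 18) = (z + 4)/(z - 6)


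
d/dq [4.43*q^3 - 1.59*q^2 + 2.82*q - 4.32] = 13.29*q^2 - 3.18*q + 2.82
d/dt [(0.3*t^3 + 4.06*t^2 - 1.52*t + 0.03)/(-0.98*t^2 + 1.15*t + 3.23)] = (-0.294*t^4 + 0.69*t^3 + 6.0864*t^2 + 26.2864*t - 4.9441)/(0.9604*t^4 - 2.254*t^3 - 5.0083*t^2 + 7.429*t + 10.4329)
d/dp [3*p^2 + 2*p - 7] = 6*p + 2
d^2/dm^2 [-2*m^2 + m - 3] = -4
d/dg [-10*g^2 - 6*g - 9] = -20*g - 6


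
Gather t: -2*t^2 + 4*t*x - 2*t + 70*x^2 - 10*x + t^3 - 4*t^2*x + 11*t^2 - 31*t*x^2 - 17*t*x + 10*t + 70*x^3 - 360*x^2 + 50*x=t^3 + t^2*(9 - 4*x) + t*(-31*x^2 - 13*x + 8) + 70*x^3 - 290*x^2 + 40*x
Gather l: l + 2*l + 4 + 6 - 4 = 3*l + 6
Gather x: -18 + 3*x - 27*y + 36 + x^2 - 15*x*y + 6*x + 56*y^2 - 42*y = x^2 + x*(9 - 15*y) + 56*y^2 - 69*y + 18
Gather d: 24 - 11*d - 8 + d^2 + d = d^2 - 10*d + 16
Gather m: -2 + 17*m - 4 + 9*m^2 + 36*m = 9*m^2 + 53*m - 6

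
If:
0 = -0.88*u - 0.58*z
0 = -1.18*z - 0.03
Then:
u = 0.02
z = -0.03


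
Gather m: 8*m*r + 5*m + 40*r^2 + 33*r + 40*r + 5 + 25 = m*(8*r + 5) + 40*r^2 + 73*r + 30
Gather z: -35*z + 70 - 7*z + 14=84 - 42*z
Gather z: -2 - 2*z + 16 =14 - 2*z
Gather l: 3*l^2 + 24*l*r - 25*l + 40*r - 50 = 3*l^2 + l*(24*r - 25) + 40*r - 50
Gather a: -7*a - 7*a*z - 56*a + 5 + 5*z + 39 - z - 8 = a*(-7*z - 63) + 4*z + 36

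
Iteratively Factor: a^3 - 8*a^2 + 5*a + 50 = (a - 5)*(a^2 - 3*a - 10) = (a - 5)^2*(a + 2)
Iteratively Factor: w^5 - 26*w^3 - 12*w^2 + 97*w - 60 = (w - 1)*(w^4 + w^3 - 25*w^2 - 37*w + 60) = (w - 5)*(w - 1)*(w^3 + 6*w^2 + 5*w - 12) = (w - 5)*(w - 1)*(w + 4)*(w^2 + 2*w - 3) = (w - 5)*(w - 1)^2*(w + 4)*(w + 3)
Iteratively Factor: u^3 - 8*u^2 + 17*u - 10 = (u - 5)*(u^2 - 3*u + 2) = (u - 5)*(u - 2)*(u - 1)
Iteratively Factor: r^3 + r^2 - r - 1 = (r + 1)*(r^2 - 1) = (r + 1)^2*(r - 1)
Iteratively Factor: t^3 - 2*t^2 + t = (t - 1)*(t^2 - t) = (t - 1)^2*(t)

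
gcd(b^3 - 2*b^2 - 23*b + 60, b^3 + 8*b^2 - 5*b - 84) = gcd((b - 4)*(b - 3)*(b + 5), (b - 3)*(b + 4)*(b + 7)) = b - 3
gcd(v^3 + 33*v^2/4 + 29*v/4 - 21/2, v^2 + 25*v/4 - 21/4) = v^2 + 25*v/4 - 21/4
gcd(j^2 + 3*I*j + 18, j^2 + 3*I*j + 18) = j^2 + 3*I*j + 18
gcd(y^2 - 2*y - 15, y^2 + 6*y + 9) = y + 3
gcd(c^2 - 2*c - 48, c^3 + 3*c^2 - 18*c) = c + 6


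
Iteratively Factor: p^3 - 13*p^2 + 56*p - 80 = (p - 4)*(p^2 - 9*p + 20) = (p - 4)^2*(p - 5)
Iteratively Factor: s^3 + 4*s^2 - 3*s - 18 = (s + 3)*(s^2 + s - 6) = (s + 3)^2*(s - 2)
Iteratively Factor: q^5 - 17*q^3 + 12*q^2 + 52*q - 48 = (q + 2)*(q^4 - 2*q^3 - 13*q^2 + 38*q - 24) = (q - 1)*(q + 2)*(q^3 - q^2 - 14*q + 24) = (q - 1)*(q + 2)*(q + 4)*(q^2 - 5*q + 6) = (q - 3)*(q - 1)*(q + 2)*(q + 4)*(q - 2)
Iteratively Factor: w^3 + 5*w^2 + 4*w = (w + 1)*(w^2 + 4*w) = w*(w + 1)*(w + 4)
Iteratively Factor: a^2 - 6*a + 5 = (a - 5)*(a - 1)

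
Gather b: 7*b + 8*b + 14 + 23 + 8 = 15*b + 45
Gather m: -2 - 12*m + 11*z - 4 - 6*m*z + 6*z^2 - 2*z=m*(-6*z - 12) + 6*z^2 + 9*z - 6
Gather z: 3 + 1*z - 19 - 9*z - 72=-8*z - 88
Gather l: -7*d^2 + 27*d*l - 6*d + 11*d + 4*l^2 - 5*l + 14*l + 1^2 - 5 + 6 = -7*d^2 + 5*d + 4*l^2 + l*(27*d + 9) + 2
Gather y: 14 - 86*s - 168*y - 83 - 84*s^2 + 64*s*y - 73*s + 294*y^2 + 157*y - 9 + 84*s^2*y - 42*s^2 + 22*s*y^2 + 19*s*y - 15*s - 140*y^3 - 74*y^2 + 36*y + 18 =-126*s^2 - 174*s - 140*y^3 + y^2*(22*s + 220) + y*(84*s^2 + 83*s + 25) - 60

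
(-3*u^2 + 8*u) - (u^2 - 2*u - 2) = -4*u^2 + 10*u + 2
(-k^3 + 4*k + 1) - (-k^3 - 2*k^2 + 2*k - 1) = 2*k^2 + 2*k + 2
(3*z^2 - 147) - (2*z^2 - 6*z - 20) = z^2 + 6*z - 127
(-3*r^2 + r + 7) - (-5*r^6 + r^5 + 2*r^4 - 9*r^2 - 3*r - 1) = 5*r^6 - r^5 - 2*r^4 + 6*r^2 + 4*r + 8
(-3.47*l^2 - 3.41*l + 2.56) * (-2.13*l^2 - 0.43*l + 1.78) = 7.3911*l^4 + 8.7554*l^3 - 10.1631*l^2 - 7.1706*l + 4.5568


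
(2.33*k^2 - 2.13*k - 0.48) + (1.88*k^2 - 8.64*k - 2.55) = 4.21*k^2 - 10.77*k - 3.03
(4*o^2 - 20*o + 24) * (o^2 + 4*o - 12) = 4*o^4 - 4*o^3 - 104*o^2 + 336*o - 288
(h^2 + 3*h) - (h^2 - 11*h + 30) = 14*h - 30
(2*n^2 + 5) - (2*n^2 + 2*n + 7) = -2*n - 2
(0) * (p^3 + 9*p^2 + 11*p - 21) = 0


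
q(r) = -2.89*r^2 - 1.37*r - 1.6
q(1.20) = -7.41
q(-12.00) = -401.32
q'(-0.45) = 1.23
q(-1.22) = -4.23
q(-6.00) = -97.42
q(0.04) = -1.66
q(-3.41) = -30.53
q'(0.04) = -1.60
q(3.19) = -35.38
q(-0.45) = -1.57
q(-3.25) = -27.67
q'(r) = -5.78*r - 1.37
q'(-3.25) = 17.42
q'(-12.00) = 67.99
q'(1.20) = -8.31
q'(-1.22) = 5.68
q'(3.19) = -19.81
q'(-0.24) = 0.02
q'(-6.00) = 33.31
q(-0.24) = -1.44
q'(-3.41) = 18.34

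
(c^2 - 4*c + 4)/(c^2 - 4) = (c - 2)/(c + 2)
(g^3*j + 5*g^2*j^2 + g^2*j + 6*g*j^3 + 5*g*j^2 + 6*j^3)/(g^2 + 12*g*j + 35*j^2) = j*(g^3 + 5*g^2*j + g^2 + 6*g*j^2 + 5*g*j + 6*j^2)/(g^2 + 12*g*j + 35*j^2)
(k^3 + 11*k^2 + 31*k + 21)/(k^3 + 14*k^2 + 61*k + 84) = (k + 1)/(k + 4)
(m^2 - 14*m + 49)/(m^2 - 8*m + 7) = (m - 7)/(m - 1)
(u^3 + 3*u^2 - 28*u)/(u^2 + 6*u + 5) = u*(u^2 + 3*u - 28)/(u^2 + 6*u + 5)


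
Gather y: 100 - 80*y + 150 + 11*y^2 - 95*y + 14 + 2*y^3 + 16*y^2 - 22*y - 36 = 2*y^3 + 27*y^2 - 197*y + 228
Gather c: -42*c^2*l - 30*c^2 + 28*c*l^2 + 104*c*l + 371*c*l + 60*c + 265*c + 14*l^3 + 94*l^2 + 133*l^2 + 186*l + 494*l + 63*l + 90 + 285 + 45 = c^2*(-42*l - 30) + c*(28*l^2 + 475*l + 325) + 14*l^3 + 227*l^2 + 743*l + 420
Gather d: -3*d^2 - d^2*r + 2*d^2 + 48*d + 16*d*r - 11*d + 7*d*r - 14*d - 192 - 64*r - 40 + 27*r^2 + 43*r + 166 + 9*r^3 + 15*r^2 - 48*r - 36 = d^2*(-r - 1) + d*(23*r + 23) + 9*r^3 + 42*r^2 - 69*r - 102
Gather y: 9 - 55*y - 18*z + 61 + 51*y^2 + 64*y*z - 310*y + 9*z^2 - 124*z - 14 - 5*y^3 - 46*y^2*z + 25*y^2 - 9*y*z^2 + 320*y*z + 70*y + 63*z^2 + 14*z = -5*y^3 + y^2*(76 - 46*z) + y*(-9*z^2 + 384*z - 295) + 72*z^2 - 128*z + 56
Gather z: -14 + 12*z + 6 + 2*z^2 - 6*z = 2*z^2 + 6*z - 8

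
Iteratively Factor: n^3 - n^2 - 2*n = (n)*(n^2 - n - 2) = n*(n + 1)*(n - 2)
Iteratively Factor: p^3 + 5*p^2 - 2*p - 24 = (p + 4)*(p^2 + p - 6) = (p + 3)*(p + 4)*(p - 2)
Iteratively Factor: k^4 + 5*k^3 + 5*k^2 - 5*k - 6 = (k + 3)*(k^3 + 2*k^2 - k - 2) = (k + 1)*(k + 3)*(k^2 + k - 2) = (k + 1)*(k + 2)*(k + 3)*(k - 1)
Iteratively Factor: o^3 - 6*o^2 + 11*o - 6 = (o - 2)*(o^2 - 4*o + 3) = (o - 2)*(o - 1)*(o - 3)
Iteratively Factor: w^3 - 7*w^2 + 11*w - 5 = (w - 1)*(w^2 - 6*w + 5) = (w - 1)^2*(w - 5)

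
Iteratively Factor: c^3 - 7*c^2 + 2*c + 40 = (c - 4)*(c^2 - 3*c - 10) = (c - 4)*(c + 2)*(c - 5)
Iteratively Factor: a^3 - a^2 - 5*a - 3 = (a - 3)*(a^2 + 2*a + 1) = (a - 3)*(a + 1)*(a + 1)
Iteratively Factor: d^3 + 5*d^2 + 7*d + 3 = (d + 3)*(d^2 + 2*d + 1) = (d + 1)*(d + 3)*(d + 1)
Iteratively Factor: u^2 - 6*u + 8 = (u - 2)*(u - 4)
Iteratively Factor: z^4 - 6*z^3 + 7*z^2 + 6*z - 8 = (z + 1)*(z^3 - 7*z^2 + 14*z - 8) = (z - 4)*(z + 1)*(z^2 - 3*z + 2) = (z - 4)*(z - 1)*(z + 1)*(z - 2)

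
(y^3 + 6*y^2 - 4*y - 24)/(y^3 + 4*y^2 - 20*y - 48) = (y - 2)/(y - 4)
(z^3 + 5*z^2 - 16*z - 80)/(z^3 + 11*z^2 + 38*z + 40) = (z - 4)/(z + 2)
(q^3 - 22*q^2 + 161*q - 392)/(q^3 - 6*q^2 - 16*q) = (q^2 - 14*q + 49)/(q*(q + 2))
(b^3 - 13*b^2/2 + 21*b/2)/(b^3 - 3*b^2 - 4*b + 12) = b*(2*b - 7)/(2*(b^2 - 4))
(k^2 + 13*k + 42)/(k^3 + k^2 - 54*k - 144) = (k + 7)/(k^2 - 5*k - 24)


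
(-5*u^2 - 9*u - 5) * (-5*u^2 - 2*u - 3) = 25*u^4 + 55*u^3 + 58*u^2 + 37*u + 15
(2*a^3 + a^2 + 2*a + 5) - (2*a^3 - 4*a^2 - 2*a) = 5*a^2 + 4*a + 5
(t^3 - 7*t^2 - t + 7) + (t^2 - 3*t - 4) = t^3 - 6*t^2 - 4*t + 3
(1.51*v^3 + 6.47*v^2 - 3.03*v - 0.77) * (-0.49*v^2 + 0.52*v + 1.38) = -0.7399*v^5 - 2.3851*v^4 + 6.9329*v^3 + 7.7303*v^2 - 4.5818*v - 1.0626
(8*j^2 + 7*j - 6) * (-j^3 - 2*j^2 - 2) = -8*j^5 - 23*j^4 - 8*j^3 - 4*j^2 - 14*j + 12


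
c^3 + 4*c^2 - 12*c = c*(c - 2)*(c + 6)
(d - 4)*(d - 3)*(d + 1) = d^3 - 6*d^2 + 5*d + 12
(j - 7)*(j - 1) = j^2 - 8*j + 7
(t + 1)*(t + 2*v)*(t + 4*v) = t^3 + 6*t^2*v + t^2 + 8*t*v^2 + 6*t*v + 8*v^2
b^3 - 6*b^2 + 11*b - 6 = (b - 3)*(b - 2)*(b - 1)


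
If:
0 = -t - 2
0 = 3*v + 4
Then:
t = -2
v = -4/3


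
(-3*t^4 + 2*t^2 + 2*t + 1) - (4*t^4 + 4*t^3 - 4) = -7*t^4 - 4*t^3 + 2*t^2 + 2*t + 5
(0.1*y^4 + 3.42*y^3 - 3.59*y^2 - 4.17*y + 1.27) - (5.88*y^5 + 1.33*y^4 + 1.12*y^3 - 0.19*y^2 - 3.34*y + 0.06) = -5.88*y^5 - 1.23*y^4 + 2.3*y^3 - 3.4*y^2 - 0.83*y + 1.21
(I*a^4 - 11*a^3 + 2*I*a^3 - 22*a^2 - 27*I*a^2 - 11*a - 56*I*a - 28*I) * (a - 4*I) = I*a^5 - 7*a^4 + 2*I*a^4 - 14*a^3 + 17*I*a^3 - 119*a^2 + 32*I*a^2 - 224*a + 16*I*a - 112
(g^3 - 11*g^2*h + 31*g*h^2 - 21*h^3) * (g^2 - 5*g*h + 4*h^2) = g^5 - 16*g^4*h + 90*g^3*h^2 - 220*g^2*h^3 + 229*g*h^4 - 84*h^5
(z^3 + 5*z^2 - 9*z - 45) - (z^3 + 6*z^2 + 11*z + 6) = -z^2 - 20*z - 51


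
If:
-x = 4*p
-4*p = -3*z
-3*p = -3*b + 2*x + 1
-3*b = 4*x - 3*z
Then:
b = 4/15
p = 1/25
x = -4/25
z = 4/75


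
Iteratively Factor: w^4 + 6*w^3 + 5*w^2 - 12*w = (w)*(w^3 + 6*w^2 + 5*w - 12) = w*(w + 4)*(w^2 + 2*w - 3) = w*(w - 1)*(w + 4)*(w + 3)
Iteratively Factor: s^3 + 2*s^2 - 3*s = (s + 3)*(s^2 - s) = (s - 1)*(s + 3)*(s)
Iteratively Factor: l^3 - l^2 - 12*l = (l + 3)*(l^2 - 4*l) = (l - 4)*(l + 3)*(l)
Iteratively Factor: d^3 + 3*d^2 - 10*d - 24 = (d + 2)*(d^2 + d - 12) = (d - 3)*(d + 2)*(d + 4)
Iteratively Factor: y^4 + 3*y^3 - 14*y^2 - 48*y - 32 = (y + 4)*(y^3 - y^2 - 10*y - 8) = (y + 2)*(y + 4)*(y^2 - 3*y - 4) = (y - 4)*(y + 2)*(y + 4)*(y + 1)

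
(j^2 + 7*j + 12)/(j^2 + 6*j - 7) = (j^2 + 7*j + 12)/(j^2 + 6*j - 7)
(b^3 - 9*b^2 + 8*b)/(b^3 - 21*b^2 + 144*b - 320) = b*(b - 1)/(b^2 - 13*b + 40)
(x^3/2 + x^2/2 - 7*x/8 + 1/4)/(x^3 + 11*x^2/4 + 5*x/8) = (4*x^3 + 4*x^2 - 7*x + 2)/(x*(8*x^2 + 22*x + 5))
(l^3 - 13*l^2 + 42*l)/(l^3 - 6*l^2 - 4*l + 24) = l*(l - 7)/(l^2 - 4)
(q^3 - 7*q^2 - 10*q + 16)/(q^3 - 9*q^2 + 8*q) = (q + 2)/q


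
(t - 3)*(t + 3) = t^2 - 9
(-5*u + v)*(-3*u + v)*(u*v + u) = 15*u^3*v + 15*u^3 - 8*u^2*v^2 - 8*u^2*v + u*v^3 + u*v^2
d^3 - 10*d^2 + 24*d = d*(d - 6)*(d - 4)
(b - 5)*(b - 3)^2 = b^3 - 11*b^2 + 39*b - 45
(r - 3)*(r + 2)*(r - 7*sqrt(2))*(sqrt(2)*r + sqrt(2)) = sqrt(2)*r^4 - 14*r^3 - 7*sqrt(2)*r^2 - 6*sqrt(2)*r + 98*r + 84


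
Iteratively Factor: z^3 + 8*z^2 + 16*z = (z)*(z^2 + 8*z + 16) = z*(z + 4)*(z + 4)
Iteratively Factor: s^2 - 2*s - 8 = (s - 4)*(s + 2)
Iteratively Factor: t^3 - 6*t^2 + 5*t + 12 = (t + 1)*(t^2 - 7*t + 12) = (t - 3)*(t + 1)*(t - 4)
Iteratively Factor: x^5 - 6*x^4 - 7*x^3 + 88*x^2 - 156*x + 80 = (x + 4)*(x^4 - 10*x^3 + 33*x^2 - 44*x + 20) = (x - 2)*(x + 4)*(x^3 - 8*x^2 + 17*x - 10) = (x - 2)*(x - 1)*(x + 4)*(x^2 - 7*x + 10) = (x - 2)^2*(x - 1)*(x + 4)*(x - 5)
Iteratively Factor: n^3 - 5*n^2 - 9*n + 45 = (n - 3)*(n^2 - 2*n - 15) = (n - 3)*(n + 3)*(n - 5)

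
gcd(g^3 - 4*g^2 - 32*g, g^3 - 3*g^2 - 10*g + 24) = 1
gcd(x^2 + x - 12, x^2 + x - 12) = x^2 + x - 12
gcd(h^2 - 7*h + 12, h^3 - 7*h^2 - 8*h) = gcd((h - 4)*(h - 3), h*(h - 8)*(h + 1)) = 1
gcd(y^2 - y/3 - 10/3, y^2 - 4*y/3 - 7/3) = 1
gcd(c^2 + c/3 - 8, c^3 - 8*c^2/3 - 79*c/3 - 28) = c + 3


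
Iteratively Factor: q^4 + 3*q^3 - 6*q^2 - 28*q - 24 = (q + 2)*(q^3 + q^2 - 8*q - 12) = (q + 2)^2*(q^2 - q - 6) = (q - 3)*(q + 2)^2*(q + 2)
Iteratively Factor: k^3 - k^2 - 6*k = (k - 3)*(k^2 + 2*k) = (k - 3)*(k + 2)*(k)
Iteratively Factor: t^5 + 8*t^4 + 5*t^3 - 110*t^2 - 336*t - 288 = (t + 4)*(t^4 + 4*t^3 - 11*t^2 - 66*t - 72) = (t - 4)*(t + 4)*(t^3 + 8*t^2 + 21*t + 18) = (t - 4)*(t + 2)*(t + 4)*(t^2 + 6*t + 9) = (t - 4)*(t + 2)*(t + 3)*(t + 4)*(t + 3)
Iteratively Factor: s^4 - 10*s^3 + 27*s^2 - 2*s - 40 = (s - 5)*(s^3 - 5*s^2 + 2*s + 8) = (s - 5)*(s + 1)*(s^2 - 6*s + 8) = (s - 5)*(s - 4)*(s + 1)*(s - 2)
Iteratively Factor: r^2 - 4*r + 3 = (r - 1)*(r - 3)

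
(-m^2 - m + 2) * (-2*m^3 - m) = 2*m^5 + 2*m^4 - 3*m^3 + m^2 - 2*m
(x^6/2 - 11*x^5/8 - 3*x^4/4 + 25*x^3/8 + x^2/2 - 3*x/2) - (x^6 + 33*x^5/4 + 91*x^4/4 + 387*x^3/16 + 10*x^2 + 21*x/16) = -x^6/2 - 77*x^5/8 - 47*x^4/2 - 337*x^3/16 - 19*x^2/2 - 45*x/16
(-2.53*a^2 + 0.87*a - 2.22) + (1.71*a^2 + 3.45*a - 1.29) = -0.82*a^2 + 4.32*a - 3.51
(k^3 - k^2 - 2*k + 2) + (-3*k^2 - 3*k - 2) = k^3 - 4*k^2 - 5*k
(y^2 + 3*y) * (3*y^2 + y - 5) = 3*y^4 + 10*y^3 - 2*y^2 - 15*y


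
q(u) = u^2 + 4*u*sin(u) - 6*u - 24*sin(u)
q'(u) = 4*u*cos(u) + 2*u + 4*sin(u) - 24*cos(u) - 6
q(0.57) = -14.82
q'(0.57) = -20.99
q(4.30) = -1.08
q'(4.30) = 1.66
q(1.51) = -24.71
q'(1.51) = -0.08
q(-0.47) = 14.76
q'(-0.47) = -31.83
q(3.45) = -5.70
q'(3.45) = 9.40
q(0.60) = -15.44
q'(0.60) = -20.37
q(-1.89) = 44.88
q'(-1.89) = -3.67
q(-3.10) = 29.72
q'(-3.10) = 24.00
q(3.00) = -10.69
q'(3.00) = 12.44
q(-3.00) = 32.08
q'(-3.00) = 23.08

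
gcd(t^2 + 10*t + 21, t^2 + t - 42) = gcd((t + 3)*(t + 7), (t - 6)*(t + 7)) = t + 7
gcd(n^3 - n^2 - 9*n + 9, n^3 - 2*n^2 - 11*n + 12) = n^2 + 2*n - 3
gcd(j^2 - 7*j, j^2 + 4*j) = j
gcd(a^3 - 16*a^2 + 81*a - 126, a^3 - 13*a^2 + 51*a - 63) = a^2 - 10*a + 21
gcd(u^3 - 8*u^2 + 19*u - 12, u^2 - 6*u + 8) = u - 4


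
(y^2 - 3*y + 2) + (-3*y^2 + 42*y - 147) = -2*y^2 + 39*y - 145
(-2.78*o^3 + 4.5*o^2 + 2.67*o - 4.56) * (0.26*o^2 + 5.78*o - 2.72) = -0.7228*o^5 - 14.8984*o^4 + 34.2658*o^3 + 2.007*o^2 - 33.6192*o + 12.4032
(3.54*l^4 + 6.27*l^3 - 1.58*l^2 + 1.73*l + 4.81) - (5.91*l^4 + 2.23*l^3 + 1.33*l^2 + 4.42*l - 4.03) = -2.37*l^4 + 4.04*l^3 - 2.91*l^2 - 2.69*l + 8.84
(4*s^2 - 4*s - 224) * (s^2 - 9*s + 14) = 4*s^4 - 40*s^3 - 132*s^2 + 1960*s - 3136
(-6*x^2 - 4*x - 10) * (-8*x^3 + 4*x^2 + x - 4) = 48*x^5 + 8*x^4 + 58*x^3 - 20*x^2 + 6*x + 40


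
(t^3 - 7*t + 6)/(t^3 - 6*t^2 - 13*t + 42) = (t - 1)/(t - 7)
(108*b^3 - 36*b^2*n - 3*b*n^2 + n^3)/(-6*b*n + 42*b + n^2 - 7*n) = (-18*b^2 + 3*b*n + n^2)/(n - 7)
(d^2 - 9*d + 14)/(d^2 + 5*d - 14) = (d - 7)/(d + 7)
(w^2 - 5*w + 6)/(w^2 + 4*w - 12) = (w - 3)/(w + 6)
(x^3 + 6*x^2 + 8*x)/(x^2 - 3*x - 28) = x*(x + 2)/(x - 7)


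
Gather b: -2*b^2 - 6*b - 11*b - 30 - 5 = -2*b^2 - 17*b - 35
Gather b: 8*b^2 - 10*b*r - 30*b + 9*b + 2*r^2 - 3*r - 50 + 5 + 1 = 8*b^2 + b*(-10*r - 21) + 2*r^2 - 3*r - 44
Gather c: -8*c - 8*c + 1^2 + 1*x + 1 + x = -16*c + 2*x + 2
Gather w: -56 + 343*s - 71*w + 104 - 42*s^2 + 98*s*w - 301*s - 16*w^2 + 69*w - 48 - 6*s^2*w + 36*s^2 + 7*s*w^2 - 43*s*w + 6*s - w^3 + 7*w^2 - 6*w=-6*s^2 + 48*s - w^3 + w^2*(7*s - 9) + w*(-6*s^2 + 55*s - 8)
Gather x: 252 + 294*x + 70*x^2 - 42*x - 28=70*x^2 + 252*x + 224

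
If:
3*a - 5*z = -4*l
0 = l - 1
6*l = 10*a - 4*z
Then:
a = 23/19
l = 1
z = 29/19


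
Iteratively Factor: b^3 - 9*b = (b - 3)*(b^2 + 3*b) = (b - 3)*(b + 3)*(b)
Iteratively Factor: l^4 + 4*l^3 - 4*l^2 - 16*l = (l)*(l^3 + 4*l^2 - 4*l - 16) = l*(l - 2)*(l^2 + 6*l + 8) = l*(l - 2)*(l + 2)*(l + 4)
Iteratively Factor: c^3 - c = (c - 1)*(c^2 + c) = c*(c - 1)*(c + 1)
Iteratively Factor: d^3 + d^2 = (d)*(d^2 + d) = d^2*(d + 1)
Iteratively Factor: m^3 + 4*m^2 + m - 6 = (m - 1)*(m^2 + 5*m + 6) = (m - 1)*(m + 3)*(m + 2)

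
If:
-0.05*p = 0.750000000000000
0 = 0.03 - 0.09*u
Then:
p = -15.00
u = 0.33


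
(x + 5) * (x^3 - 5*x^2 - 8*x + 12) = x^4 - 33*x^2 - 28*x + 60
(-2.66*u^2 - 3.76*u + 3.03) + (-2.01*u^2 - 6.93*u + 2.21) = -4.67*u^2 - 10.69*u + 5.24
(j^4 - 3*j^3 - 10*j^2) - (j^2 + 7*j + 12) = j^4 - 3*j^3 - 11*j^2 - 7*j - 12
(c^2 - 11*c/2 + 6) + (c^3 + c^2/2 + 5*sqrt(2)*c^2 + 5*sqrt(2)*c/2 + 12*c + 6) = c^3 + 3*c^2/2 + 5*sqrt(2)*c^2 + 5*sqrt(2)*c/2 + 13*c/2 + 12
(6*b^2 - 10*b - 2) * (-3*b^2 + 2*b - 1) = -18*b^4 + 42*b^3 - 20*b^2 + 6*b + 2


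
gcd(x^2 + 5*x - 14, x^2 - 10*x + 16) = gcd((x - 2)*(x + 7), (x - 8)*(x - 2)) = x - 2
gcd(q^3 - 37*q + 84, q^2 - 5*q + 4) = q - 4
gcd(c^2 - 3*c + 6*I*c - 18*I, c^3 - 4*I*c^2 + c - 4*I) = 1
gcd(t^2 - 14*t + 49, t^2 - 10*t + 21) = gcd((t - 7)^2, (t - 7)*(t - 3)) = t - 7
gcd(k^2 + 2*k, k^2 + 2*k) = k^2 + 2*k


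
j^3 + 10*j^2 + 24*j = j*(j + 4)*(j + 6)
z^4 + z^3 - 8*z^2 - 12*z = z*(z - 3)*(z + 2)^2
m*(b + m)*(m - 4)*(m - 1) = b*m^3 - 5*b*m^2 + 4*b*m + m^4 - 5*m^3 + 4*m^2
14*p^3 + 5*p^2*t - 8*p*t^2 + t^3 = (-7*p + t)*(-2*p + t)*(p + t)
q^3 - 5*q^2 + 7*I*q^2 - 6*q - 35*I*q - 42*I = (q - 6)*(q + 1)*(q + 7*I)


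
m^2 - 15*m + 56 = (m - 8)*(m - 7)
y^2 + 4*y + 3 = (y + 1)*(y + 3)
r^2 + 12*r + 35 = (r + 5)*(r + 7)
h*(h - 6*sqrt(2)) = h^2 - 6*sqrt(2)*h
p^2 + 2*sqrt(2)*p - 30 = (p - 3*sqrt(2))*(p + 5*sqrt(2))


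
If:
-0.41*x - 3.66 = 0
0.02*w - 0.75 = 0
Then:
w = 37.50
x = -8.93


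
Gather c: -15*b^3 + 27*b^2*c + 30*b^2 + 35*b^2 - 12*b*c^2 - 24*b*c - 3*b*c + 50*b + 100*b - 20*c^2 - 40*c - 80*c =-15*b^3 + 65*b^2 + 150*b + c^2*(-12*b - 20) + c*(27*b^2 - 27*b - 120)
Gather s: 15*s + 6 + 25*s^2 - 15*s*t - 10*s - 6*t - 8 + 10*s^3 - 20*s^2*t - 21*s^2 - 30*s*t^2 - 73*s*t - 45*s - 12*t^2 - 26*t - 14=10*s^3 + s^2*(4 - 20*t) + s*(-30*t^2 - 88*t - 40) - 12*t^2 - 32*t - 16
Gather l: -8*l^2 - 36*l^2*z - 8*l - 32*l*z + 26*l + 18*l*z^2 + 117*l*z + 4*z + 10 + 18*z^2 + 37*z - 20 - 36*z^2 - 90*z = l^2*(-36*z - 8) + l*(18*z^2 + 85*z + 18) - 18*z^2 - 49*z - 10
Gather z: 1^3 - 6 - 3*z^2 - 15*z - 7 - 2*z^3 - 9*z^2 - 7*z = -2*z^3 - 12*z^2 - 22*z - 12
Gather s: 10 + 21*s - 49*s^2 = -49*s^2 + 21*s + 10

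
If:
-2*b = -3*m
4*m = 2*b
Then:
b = 0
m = 0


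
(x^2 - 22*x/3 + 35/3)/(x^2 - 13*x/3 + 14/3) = (x - 5)/(x - 2)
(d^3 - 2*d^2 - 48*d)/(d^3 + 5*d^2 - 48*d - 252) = d*(d - 8)/(d^2 - d - 42)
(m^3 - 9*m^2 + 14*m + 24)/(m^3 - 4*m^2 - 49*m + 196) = (m^2 - 5*m - 6)/(m^2 - 49)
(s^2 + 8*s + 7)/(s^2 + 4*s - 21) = (s + 1)/(s - 3)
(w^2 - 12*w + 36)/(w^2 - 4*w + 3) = (w^2 - 12*w + 36)/(w^2 - 4*w + 3)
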